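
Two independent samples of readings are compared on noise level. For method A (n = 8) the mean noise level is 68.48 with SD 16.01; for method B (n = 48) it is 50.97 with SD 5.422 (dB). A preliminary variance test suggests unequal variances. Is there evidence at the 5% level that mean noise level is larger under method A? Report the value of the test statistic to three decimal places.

Let group 1 = method A, group 2 = method B. H0: μ_1 = μ_2; H1: μ_1 > μ_2 (Welch's two-sample t-test, right-tailed).
t = (x̄_1 − x̄_2)/√(s_1²/n_1 + s_2²/n_2) = (68.48 − 50.97)/√(16.01²/8 + 5.422²/48) = 3.064
Welch–Satterthwaite df ≈ 7.27
p-value = P(T ≥ 3.064) ≈ 0.0087
Since p ≈ 0.0087 < α = 0.05, reject H0; the evidence is statistically significant.

3.064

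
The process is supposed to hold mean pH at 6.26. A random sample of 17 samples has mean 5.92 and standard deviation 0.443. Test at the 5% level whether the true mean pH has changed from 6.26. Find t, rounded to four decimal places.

-3.1645

H0: μ = 6.26; H1: μ ≠ 6.26 (one-sample t-test, two-sided).
t = (x̄ − μ₀)/(s/√n) = (5.92 − 6.26)/(0.443/√17) = -3.1645
df = n − 1 = 16
Two-sided p-value ≈ 0.0060
Since p ≈ 0.0060 < α = 0.05, reject H0; the data support H1.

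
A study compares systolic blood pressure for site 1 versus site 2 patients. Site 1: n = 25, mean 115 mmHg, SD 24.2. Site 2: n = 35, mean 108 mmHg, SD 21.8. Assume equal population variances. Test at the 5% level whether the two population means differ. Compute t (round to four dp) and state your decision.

t = 1.1712; fail to reject H0

Let group 1 = site 1, group 2 = site 2. H0: μ_1 = μ_2; H1: μ_1 ≠ μ_2 (two-sample pooled-variance t-test, two-sided).
s_p² = [(25−1)·24.2² + (35−1)·21.8²]/(25+35−2) = 520.923
t = (115 − 108)/√[520.923·(1/25 + 1/35)] = 1.1712
df = n₁ + n₂ − 2 = 58
Two-sided p-value ≈ 0.246
Since p ≈ 0.246 > α = 0.05, fail to reject H0; the data do not provide sufficient evidence against H0.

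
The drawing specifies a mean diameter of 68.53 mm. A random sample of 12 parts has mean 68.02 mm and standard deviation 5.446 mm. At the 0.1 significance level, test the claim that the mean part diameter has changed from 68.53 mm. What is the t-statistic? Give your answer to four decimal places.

H0: μ = 68.53; H1: μ ≠ 68.53 (one-sample t-test, two-sided).
t = (x̄ − μ₀)/(s/√n) = (68.02 − 68.53)/(5.446/√12) = -0.3244
df = n − 1 = 11
Two-sided p-value ≈ 0.752
Since p ≈ 0.752 > α = 0.1, fail to reject H0; the evidence is not statistically significant.

-0.3244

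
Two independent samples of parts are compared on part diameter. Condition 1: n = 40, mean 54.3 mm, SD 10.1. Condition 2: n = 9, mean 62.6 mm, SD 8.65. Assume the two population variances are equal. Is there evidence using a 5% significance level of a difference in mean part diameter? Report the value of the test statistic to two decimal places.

Let group 1 = condition 1, group 2 = condition 2. H0: μ_1 = μ_2; H1: μ_1 ≠ μ_2 (two-sample pooled-variance t-test, two-sided).
s_p² = [(40−1)·10.1² + (9−1)·8.65²]/(40+9−2) = 97.3823
t = (54.3 − 62.6)/√[97.3823·(1/40 + 1/9)] = -2.28
df = n₁ + n₂ − 2 = 47
Two-sided p-value ≈ 0.0272
Since p ≈ 0.0272 < α = 0.05, reject H0; the data support H1.

-2.28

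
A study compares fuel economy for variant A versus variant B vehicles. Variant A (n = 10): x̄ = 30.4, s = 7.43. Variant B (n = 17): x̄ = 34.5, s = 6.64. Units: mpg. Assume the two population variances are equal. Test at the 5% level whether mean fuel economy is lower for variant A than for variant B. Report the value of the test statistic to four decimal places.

-1.4835

Let group 1 = variant A, group 2 = variant B. H0: μ_1 = μ_2; H1: μ_1 < μ_2 (two-sample pooled-variance t-test, left-tailed).
s_p² = [(10−1)·7.43² + (17−1)·6.64²]/(10+17−2) = 48.0911
t = (30.4 − 34.5)/√[48.0911·(1/10 + 1/17)] = -1.4835
df = n₁ + n₂ − 2 = 25
p-value = P(T ≤ -1.4835) ≈ 0.075
Since p ≈ 0.075 > α = 0.05, fail to reject H0; the data do not provide sufficient evidence against H0.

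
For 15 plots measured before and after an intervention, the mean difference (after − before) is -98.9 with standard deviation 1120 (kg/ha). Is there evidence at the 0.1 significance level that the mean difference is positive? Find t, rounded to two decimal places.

H0: μ_d = 0; H1: μ_d > 0 (paired t-test on the differences, right-tailed).
t = d̄/(s_d/√n) = -98.9/(1120/√15) = -0.34
df = n − 1 = 14
p-value = P(T ≥ -0.34) ≈ 0.6313
Since p ≈ 0.6313 > α = 0.1, fail to reject H0; the data do not provide sufficient evidence against H0.

-0.34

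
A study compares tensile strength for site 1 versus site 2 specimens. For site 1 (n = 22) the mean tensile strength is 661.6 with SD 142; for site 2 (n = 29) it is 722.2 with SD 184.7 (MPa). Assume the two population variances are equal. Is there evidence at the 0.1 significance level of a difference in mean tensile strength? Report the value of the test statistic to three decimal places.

Let group 1 = site 1, group 2 = site 2. H0: μ_1 = μ_2; H1: μ_1 ≠ μ_2 (two-sample pooled-variance t-test, two-sided).
s_p² = [(22−1)·142² + (29−1)·184.7²]/(22+29−2) = 28135.5
t = (661.6 − 722.2)/√[28135.5·(1/22 + 1/29)] = -1.278
df = n₁ + n₂ − 2 = 49
Two-sided p-value ≈ 0.2073
Since p ≈ 0.2073 > α = 0.1, fail to reject H0; the data do not provide sufficient evidence against H0.

-1.278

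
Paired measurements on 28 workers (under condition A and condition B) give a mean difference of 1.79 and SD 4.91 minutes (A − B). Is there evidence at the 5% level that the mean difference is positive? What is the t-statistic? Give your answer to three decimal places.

1.929

H0: μ_d = 0; H1: μ_d > 0 (paired t-test on the differences, right-tailed).
t = d̄/(s_d/√n) = 1.79/(4.91/√28) = 1.929
df = n − 1 = 27
p-value = P(T ≥ 1.929) ≈ 0.032
Since p ≈ 0.032 < α = 0.05, reject H0; the evidence is statistically significant.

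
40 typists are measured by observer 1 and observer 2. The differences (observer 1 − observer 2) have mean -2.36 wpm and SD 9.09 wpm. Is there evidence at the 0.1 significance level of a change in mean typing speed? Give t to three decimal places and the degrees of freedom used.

t = -1.642, df = 39

H0: μ_d = 0; H1: μ_d ≠ 0 (paired t-test on the differences, two-sided).
t = d̄/(s_d/√n) = -2.36/(9.09/√40) = -1.642
df = n − 1 = 39
Two-sided p-value ≈ 0.1086
Since p ≈ 0.1086 > α = 0.1, fail to reject H0; the data do not provide sufficient evidence against H0.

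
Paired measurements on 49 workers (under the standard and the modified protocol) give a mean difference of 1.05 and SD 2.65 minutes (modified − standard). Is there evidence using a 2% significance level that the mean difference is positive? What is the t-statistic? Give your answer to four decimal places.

2.7736

H0: μ_d = 0; H1: μ_d > 0 (paired t-test on the differences, right-tailed).
t = d̄/(s_d/√n) = 1.05/(2.65/√49) = 2.7736
df = n − 1 = 48
p-value = P(T ≥ 2.7736) ≈ 0.0039
Since p ≈ 0.0039 < α = 0.02, reject H0; the evidence is statistically significant.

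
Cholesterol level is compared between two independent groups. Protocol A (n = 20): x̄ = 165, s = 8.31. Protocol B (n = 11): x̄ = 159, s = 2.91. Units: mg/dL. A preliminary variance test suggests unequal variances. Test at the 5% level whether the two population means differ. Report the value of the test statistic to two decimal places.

Let group 1 = protocol A, group 2 = protocol B. H0: μ_1 = μ_2; H1: μ_1 ≠ μ_2 (Welch's two-sample t-test, two-sided).
t = (x̄_1 − x̄_2)/√(s_1²/n_1 + s_2²/n_2) = (165 − 159)/√(8.31²/20 + 2.91²/11) = 2.92
Welch–Satterthwaite df ≈ 25.96
Two-sided p-value ≈ 0.0071
Since p ≈ 0.0071 < α = 0.05, reject H0; the data support H1.

2.92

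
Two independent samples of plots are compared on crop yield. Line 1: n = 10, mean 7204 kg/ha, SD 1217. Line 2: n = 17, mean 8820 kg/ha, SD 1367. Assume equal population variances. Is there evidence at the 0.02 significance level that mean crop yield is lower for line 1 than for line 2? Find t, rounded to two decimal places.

-3.08

Let group 1 = line 1, group 2 = line 2. H0: μ_1 = μ_2; H1: μ_1 < μ_2 (two-sample pooled-variance t-test, left-tailed).
s_p² = [(10−1)·1217² + (17−1)·1367²]/(10+17−2) = 1729150
t = (7204 − 8820)/√[1729150·(1/10 + 1/17)] = -3.08
df = n₁ + n₂ − 2 = 25
p-value = P(T ≤ -3.08) ≈ 0.002
Since p ≈ 0.002 < α = 0.02, reject H0; the data support H1.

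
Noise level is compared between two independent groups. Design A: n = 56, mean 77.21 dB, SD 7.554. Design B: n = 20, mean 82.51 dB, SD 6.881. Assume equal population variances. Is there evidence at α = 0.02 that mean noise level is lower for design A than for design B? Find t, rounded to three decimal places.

-2.754

Let group 1 = design A, group 2 = design B. H0: μ_1 = μ_2; H1: μ_1 < μ_2 (two-sample pooled-variance t-test, left-tailed).
s_p² = [(56−1)·7.554² + (20−1)·6.881²]/(56+20−2) = 54.5686
t = (77.21 − 82.51)/√[54.5686·(1/56 + 1/20)] = -2.754
df = n₁ + n₂ − 2 = 74
p-value = P(T ≤ -2.754) ≈ 0.004
Since p ≈ 0.004 < α = 0.02, reject H0; the data support H1.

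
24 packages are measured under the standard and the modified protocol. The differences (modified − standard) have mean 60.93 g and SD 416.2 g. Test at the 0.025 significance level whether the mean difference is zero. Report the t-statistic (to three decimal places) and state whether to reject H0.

H0: μ_d = 0; H1: μ_d ≠ 0 (paired t-test on the differences, two-sided).
t = d̄/(s_d/√n) = 60.93/(416.2/√24) = 0.717
df = n − 1 = 23
Two-sided p-value ≈ 0.480
Since p ≈ 0.480 > α = 0.025, fail to reject H0; the data do not provide sufficient evidence against H0.

t = 0.717; fail to reject H0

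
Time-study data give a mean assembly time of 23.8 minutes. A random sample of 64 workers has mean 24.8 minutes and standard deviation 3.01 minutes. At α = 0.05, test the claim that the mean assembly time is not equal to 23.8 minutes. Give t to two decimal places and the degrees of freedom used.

H0: μ = 23.8; H1: μ ≠ 23.8 (one-sample t-test, two-sided).
t = (x̄ − μ₀)/(s/√n) = (24.8 − 23.8)/(3.01/√64) = 2.66
df = n − 1 = 63
Two-sided p-value ≈ 0.010
Since p ≈ 0.010 < α = 0.05, reject H0; the data support H1.

t = 2.66, df = 63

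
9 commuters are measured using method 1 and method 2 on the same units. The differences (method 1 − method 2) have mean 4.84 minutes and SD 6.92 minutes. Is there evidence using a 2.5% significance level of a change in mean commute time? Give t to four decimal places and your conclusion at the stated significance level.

t = 2.0983; fail to reject H0

H0: μ_d = 0; H1: μ_d ≠ 0 (paired t-test on the differences, two-sided).
t = d̄/(s_d/√n) = 4.84/(6.92/√9) = 2.0983
df = n − 1 = 8
Two-sided p-value ≈ 0.069
Since p ≈ 0.069 > α = 0.025, fail to reject H0; the data do not provide sufficient evidence against H0.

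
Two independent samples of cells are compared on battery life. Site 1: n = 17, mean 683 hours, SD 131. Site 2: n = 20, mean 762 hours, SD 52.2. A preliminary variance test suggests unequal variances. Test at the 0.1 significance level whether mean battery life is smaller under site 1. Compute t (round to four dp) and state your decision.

Let group 1 = site 1, group 2 = site 2. H0: μ_1 = μ_2; H1: μ_1 < μ_2 (Welch's two-sample t-test, left-tailed).
t = (x̄_1 − x̄_2)/√(s_1²/n_1 + s_2²/n_2) = (683 − 762)/√(131²/17 + 52.2²/20) = -2.3339
Welch–Satterthwaite df ≈ 20.30
p-value = P(T ≤ -2.3339) ≈ 0.015
Since p ≈ 0.015 < α = 0.1, reject H0; the data support H1.

t = -2.3339; reject H0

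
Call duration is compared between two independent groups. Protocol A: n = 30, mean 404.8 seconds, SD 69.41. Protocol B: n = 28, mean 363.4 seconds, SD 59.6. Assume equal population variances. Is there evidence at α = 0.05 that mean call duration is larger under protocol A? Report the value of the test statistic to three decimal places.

2.429

Let group 1 = protocol A, group 2 = protocol B. H0: μ_1 = μ_2; H1: μ_1 > μ_2 (two-sample pooled-variance t-test, right-tailed).
s_p² = [(30−1)·69.41² + (28−1)·59.6²]/(30+28−2) = 4207.55
t = (404.8 − 363.4)/√[4207.55·(1/30 + 1/28)] = 2.429
df = n₁ + n₂ − 2 = 56
p-value = P(T ≥ 2.429) ≈ 0.0092
Since p ≈ 0.0092 < α = 0.05, reject H0; the data support H1.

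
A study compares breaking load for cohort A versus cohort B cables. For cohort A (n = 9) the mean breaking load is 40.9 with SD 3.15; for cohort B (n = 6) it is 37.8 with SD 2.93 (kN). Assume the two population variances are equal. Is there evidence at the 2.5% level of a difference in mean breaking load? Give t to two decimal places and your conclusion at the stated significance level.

t = 1.92; fail to reject H0

Let group 1 = cohort A, group 2 = cohort B. H0: μ_1 = μ_2; H1: μ_1 ≠ μ_2 (two-sample pooled-variance t-test, two-sided).
s_p² = [(9−1)·3.15² + (6−1)·2.93²]/(9+6−2) = 9.40804
t = (40.9 − 37.8)/√[9.40804·(1/9 + 1/6)] = 1.92
df = n₁ + n₂ − 2 = 13
Two-sided p-value ≈ 0.0774
Since p ≈ 0.0774 > α = 0.025, fail to reject H0; the evidence is not statistically significant.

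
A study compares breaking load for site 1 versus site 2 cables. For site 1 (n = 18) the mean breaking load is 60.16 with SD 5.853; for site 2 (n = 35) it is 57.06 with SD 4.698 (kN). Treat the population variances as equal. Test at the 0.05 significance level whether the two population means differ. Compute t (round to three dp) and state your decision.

Let group 1 = site 1, group 2 = site 2. H0: μ_1 = μ_2; H1: μ_1 ≠ μ_2 (two-sample pooled-variance t-test, two-sided).
s_p² = [(18−1)·5.853² + (35−1)·4.698²]/(18+35−2) = 26.1333
t = (60.16 − 57.06)/√[26.1333·(1/18 + 1/35)] = 2.091
df = n₁ + n₂ − 2 = 51
Two-sided p-value ≈ 0.0416
Since p ≈ 0.0416 < α = 0.05, reject H0; the evidence is statistically significant.

t = 2.091; reject H0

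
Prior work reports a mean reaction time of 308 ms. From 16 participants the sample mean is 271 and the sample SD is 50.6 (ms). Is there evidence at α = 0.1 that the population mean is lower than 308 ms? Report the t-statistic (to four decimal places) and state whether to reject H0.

H0: μ = 308; H1: μ < 308 (one-sample t-test, left-tailed).
t = (x̄ − μ₀)/(s/√n) = (271 − 308)/(50.6/√16) = -2.9249
df = n − 1 = 15
p-value = P(T ≤ -2.9249) ≈ 0.0052
Since p ≈ 0.0052 < α = 0.1, reject H0; the data support H1.

t = -2.9249; reject H0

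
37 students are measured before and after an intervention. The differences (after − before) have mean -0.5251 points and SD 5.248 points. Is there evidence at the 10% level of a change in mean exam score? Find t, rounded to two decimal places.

-0.61

H0: μ_d = 0; H1: μ_d ≠ 0 (paired t-test on the differences, two-sided).
t = d̄/(s_d/√n) = -0.5251/(5.248/√37) = -0.61
df = n − 1 = 36
Two-sided p-value ≈ 0.5466
Since p ≈ 0.5466 > α = 0.1, fail to reject H0; the evidence is not statistically significant.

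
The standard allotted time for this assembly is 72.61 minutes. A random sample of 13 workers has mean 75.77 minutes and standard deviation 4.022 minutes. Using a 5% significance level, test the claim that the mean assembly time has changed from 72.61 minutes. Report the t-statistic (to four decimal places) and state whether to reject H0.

H0: μ = 72.61; H1: μ ≠ 72.61 (one-sample t-test, two-sided).
t = (x̄ − μ₀)/(s/√n) = (75.77 − 72.61)/(4.022/√13) = 2.8328
df = n − 1 = 12
Two-sided p-value ≈ 0.0151
Since p ≈ 0.0151 < α = 0.05, reject H0; the evidence is statistically significant.

t = 2.8328; reject H0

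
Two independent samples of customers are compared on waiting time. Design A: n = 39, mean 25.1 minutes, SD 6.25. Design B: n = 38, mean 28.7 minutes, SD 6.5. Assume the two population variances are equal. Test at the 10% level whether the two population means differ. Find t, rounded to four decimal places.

-2.4776

Let group 1 = design A, group 2 = design B. H0: μ_1 = μ_2; H1: μ_1 ≠ μ_2 (two-sample pooled-variance t-test, two-sided).
s_p² = [(39−1)·6.25² + (38−1)·6.5²]/(39+38−2) = 40.635
t = (25.1 − 28.7)/√[40.635·(1/39 + 1/38)] = -2.4776
df = n₁ + n₂ − 2 = 75
Two-sided p-value ≈ 0.015
Since p ≈ 0.015 < α = 0.1, reject H0; the data support H1.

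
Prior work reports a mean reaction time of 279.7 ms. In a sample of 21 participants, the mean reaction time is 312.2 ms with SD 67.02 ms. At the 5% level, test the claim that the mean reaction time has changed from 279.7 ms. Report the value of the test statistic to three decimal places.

H0: μ = 279.7; H1: μ ≠ 279.7 (one-sample t-test, two-sided).
t = (x̄ − μ₀)/(s/√n) = (312.2 − 279.7)/(67.02/√21) = 2.222
df = n − 1 = 20
Two-sided p-value ≈ 0.0380
Since p ≈ 0.0380 < α = 0.05, reject H0; the data support H1.

2.222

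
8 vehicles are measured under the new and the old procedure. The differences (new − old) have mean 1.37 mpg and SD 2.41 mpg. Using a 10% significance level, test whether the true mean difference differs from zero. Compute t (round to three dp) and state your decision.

H0: μ_d = 0; H1: μ_d ≠ 0 (paired t-test on the differences, two-sided).
t = d̄/(s_d/√n) = 1.37/(2.41/√8) = 1.608
df = n − 1 = 7
Two-sided p-value ≈ 0.1519
Since p ≈ 0.1519 > α = 0.1, fail to reject H0; the evidence is not statistically significant.

t = 1.608; fail to reject H0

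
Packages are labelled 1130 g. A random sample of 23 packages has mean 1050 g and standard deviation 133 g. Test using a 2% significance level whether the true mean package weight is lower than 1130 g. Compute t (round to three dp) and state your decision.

H0: μ = 1130; H1: μ < 1130 (one-sample t-test, left-tailed).
t = (x̄ − μ₀)/(s/√n) = (1050 − 1130)/(133/√23) = -2.885
df = n − 1 = 22
p-value = P(T ≤ -2.885) ≈ 0.0043
Since p ≈ 0.0043 < α = 0.02, reject H0; the evidence is statistically significant.

t = -2.885; reject H0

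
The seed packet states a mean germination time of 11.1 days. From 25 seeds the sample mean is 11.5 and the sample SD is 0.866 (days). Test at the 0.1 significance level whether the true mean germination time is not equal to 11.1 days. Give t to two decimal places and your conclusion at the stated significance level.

H0: μ = 11.1; H1: μ ≠ 11.1 (one-sample t-test, two-sided).
t = (x̄ − μ₀)/(s/√n) = (11.5 − 11.1)/(0.866/√25) = 2.31
df = n − 1 = 24
Two-sided p-value ≈ 0.0298
Since p ≈ 0.0298 < α = 0.1, reject H0; the evidence is statistically significant.

t = 2.31; reject H0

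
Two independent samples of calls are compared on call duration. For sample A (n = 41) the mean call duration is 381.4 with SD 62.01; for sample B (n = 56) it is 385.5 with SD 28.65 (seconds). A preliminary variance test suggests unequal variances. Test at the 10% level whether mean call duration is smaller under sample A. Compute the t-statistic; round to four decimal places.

Let group 1 = sample A, group 2 = sample B. H0: μ_1 = μ_2; H1: μ_1 < μ_2 (Welch's two-sample t-test, left-tailed).
t = (x̄_1 − x̄_2)/√(s_1²/n_1 + s_2²/n_2) = (381.4 − 385.5)/√(62.01²/41 + 28.65²/56) = -0.3937
Welch–Satterthwaite df ≈ 52.55
p-value = P(T ≤ -0.3937) ≈ 0.3477
Since p ≈ 0.3477 > α = 0.1, fail to reject H0; the data do not provide sufficient evidence against H0.

-0.3937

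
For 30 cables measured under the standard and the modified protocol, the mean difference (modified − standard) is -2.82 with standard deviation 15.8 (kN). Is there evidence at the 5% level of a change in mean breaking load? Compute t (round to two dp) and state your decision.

t = -0.98; fail to reject H0

H0: μ_d = 0; H1: μ_d ≠ 0 (paired t-test on the differences, two-sided).
t = d̄/(s_d/√n) = -2.82/(15.8/√30) = -0.98
df = n − 1 = 29
Two-sided p-value ≈ 0.336
Since p ≈ 0.336 > α = 0.05, fail to reject H0; the data do not provide sufficient evidence against H0.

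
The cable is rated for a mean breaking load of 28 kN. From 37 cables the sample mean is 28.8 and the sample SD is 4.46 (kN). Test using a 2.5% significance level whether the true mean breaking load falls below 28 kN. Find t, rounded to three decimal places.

1.091

H0: μ = 28; H1: μ < 28 (one-sample t-test, left-tailed).
t = (x̄ − μ₀)/(s/√n) = (28.8 − 28)/(4.46/√37) = 1.091
df = n − 1 = 36
p-value = P(T ≤ 1.091) ≈ 0.859
Since p ≈ 0.859 > α = 0.025, fail to reject H0; the data do not provide sufficient evidence against H0.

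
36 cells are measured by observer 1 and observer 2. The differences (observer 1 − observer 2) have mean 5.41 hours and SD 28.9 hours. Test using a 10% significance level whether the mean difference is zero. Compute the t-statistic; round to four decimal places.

1.1232

H0: μ_d = 0; H1: μ_d ≠ 0 (paired t-test on the differences, two-sided).
t = d̄/(s_d/√n) = 5.41/(28.9/√36) = 1.1232
df = n − 1 = 35
Two-sided p-value ≈ 0.269
Since p ≈ 0.269 > α = 0.1, fail to reject H0; the data do not provide sufficient evidence against H0.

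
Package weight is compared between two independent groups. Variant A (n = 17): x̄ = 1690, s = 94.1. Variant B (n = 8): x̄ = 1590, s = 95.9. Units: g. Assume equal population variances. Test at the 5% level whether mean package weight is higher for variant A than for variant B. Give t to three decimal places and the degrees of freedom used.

t = 2.464, df = 23

Let group 1 = variant A, group 2 = variant B. H0: μ_1 = μ_2; H1: μ_1 > μ_2 (two-sample pooled-variance t-test, right-tailed).
s_p² = [(17−1)·94.1² + (8−1)·95.9²]/(17+8−2) = 8958.9
t = (1690 − 1590)/√[8958.9·(1/17 + 1/8)] = 2.464
df = n₁ + n₂ − 2 = 23
p-value = P(T ≥ 2.464) ≈ 0.011
Since p ≈ 0.011 < α = 0.05, reject H0; the evidence is statistically significant.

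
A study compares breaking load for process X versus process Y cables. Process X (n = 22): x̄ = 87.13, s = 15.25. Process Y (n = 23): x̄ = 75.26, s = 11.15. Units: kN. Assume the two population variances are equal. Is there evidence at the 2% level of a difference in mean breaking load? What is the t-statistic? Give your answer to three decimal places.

2.990

Let group 1 = process X, group 2 = process Y. H0: μ_1 = μ_2; H1: μ_1 ≠ μ_2 (two-sample pooled-variance t-test, two-sided).
s_p² = [(22−1)·15.25² + (23−1)·11.15²]/(22+23−2) = 177.184
t = (87.13 − 75.26)/√[177.184·(1/22 + 1/23)] = 2.990
df = n₁ + n₂ − 2 = 43
Two-sided p-value ≈ 0.0046
Since p ≈ 0.0046 < α = 0.02, reject H0; the data support H1.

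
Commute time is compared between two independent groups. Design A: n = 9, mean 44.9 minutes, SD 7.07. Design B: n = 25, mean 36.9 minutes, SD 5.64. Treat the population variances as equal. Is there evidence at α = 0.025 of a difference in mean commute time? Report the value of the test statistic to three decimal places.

Let group 1 = design A, group 2 = design B. H0: μ_1 = μ_2; H1: μ_1 ≠ μ_2 (two-sample pooled-variance t-test, two-sided).
s_p² = [(9−1)·7.07² + (25−1)·5.64²]/(9+25−2) = 36.3534
t = (44.9 − 36.9)/√[36.3534·(1/9 + 1/25)] = 3.413
df = n₁ + n₂ − 2 = 32
Two-sided p-value ≈ 0.0018
Since p ≈ 0.0018 < α = 0.025, reject H0; the data support H1.

3.413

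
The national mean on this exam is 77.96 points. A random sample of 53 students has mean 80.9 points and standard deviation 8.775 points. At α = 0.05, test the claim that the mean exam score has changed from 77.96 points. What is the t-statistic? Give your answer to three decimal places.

2.439

H0: μ = 77.96; H1: μ ≠ 77.96 (one-sample t-test, two-sided).
t = (x̄ − μ₀)/(s/√n) = (80.9 − 77.96)/(8.775/√53) = 2.439
df = n − 1 = 52
Two-sided p-value ≈ 0.018
Since p ≈ 0.018 < α = 0.05, reject H0; the data support H1.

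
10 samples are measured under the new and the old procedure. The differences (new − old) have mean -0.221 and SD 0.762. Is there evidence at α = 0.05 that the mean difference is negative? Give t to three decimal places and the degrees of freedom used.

H0: μ_d = 0; H1: μ_d < 0 (paired t-test on the differences, left-tailed).
t = d̄/(s_d/√n) = -0.221/(0.762/√10) = -0.917
df = n − 1 = 9
p-value = P(T ≤ -0.917) ≈ 0.191
Since p ≈ 0.191 > α = 0.05, fail to reject H0; the data do not provide sufficient evidence against H0.

t = -0.917, df = 9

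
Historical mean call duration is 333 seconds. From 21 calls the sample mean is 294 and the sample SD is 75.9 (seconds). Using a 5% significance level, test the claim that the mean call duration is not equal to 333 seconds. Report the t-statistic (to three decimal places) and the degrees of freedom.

t = -2.355, df = 20

H0: μ = 333; H1: μ ≠ 333 (one-sample t-test, two-sided).
t = (x̄ − μ₀)/(s/√n) = (294 − 333)/(75.9/√21) = -2.355
df = n − 1 = 20
Two-sided p-value ≈ 0.0289
Since p ≈ 0.0289 < α = 0.05, reject H0; the data support H1.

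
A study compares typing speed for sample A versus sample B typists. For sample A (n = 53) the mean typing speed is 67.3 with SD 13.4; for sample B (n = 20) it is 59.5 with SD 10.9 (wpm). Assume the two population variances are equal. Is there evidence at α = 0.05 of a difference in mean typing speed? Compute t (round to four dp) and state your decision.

Let group 1 = sample A, group 2 = sample B. H0: μ_1 = μ_2; H1: μ_1 ≠ μ_2 (two-sample pooled-variance t-test, two-sided).
s_p² = [(53−1)·13.4² + (20−1)·10.9²]/(53+20−2) = 163.303
t = (67.3 − 59.5)/√[163.303·(1/53 + 1/20)] = 2.3259
df = n₁ + n₂ − 2 = 71
Two-sided p-value ≈ 0.0229
Since p ≈ 0.0229 < α = 0.05, reject H0; the data support H1.

t = 2.3259; reject H0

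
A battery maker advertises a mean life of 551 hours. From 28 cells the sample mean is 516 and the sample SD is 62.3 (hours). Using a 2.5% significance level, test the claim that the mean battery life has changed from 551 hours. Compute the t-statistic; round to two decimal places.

-2.97

H0: μ = 551; H1: μ ≠ 551 (one-sample t-test, two-sided).
t = (x̄ − μ₀)/(s/√n) = (516 − 551)/(62.3/√28) = -2.97
df = n − 1 = 27
Two-sided p-value ≈ 0.0061
Since p ≈ 0.0061 < α = 0.025, reject H0; the data support H1.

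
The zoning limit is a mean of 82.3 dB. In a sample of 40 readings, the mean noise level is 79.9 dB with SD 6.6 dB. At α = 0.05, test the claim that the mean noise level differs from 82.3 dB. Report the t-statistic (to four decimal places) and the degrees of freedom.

H0: μ = 82.3; H1: μ ≠ 82.3 (one-sample t-test, two-sided).
t = (x̄ − μ₀)/(s/√n) = (79.9 − 82.3)/(6.6/√40) = -2.2998
df = n − 1 = 39
Two-sided p-value ≈ 0.027
Since p ≈ 0.027 < α = 0.05, reject H0; the data support H1.

t = -2.2998, df = 39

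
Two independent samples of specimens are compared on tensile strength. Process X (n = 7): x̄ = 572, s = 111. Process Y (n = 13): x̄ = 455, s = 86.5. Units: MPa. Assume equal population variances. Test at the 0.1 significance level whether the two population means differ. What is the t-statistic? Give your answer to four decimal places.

Let group 1 = process X, group 2 = process Y. H0: μ_1 = μ_2; H1: μ_1 ≠ μ_2 (two-sample pooled-variance t-test, two-sided).
s_p² = [(7−1)·111² + (13−1)·86.5²]/(7+13−2) = 9095.17
t = (572 − 455)/√[9095.17·(1/7 + 1/13)] = 2.6169
df = n₁ + n₂ − 2 = 18
Two-sided p-value ≈ 0.0175
Since p ≈ 0.0175 < α = 0.1, reject H0; the data support H1.

2.6169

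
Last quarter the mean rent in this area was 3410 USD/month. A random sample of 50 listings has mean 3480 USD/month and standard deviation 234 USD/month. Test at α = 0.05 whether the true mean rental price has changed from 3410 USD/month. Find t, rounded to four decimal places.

2.1153

H0: μ = 3410; H1: μ ≠ 3410 (one-sample t-test, two-sided).
t = (x̄ − μ₀)/(s/√n) = (3480 − 3410)/(234/√50) = 2.1153
df = n − 1 = 49
Two-sided p-value ≈ 0.0395
Since p ≈ 0.0395 < α = 0.05, reject H0; the data support H1.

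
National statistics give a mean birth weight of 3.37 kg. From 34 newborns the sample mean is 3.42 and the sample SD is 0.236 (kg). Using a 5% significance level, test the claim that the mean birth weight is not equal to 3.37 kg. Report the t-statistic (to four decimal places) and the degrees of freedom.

t = 1.2354, df = 33

H0: μ = 3.37; H1: μ ≠ 3.37 (one-sample t-test, two-sided).
t = (x̄ − μ₀)/(s/√n) = (3.42 − 3.37)/(0.236/√34) = 1.2354
df = n − 1 = 33
Two-sided p-value ≈ 0.225
Since p ≈ 0.225 > α = 0.05, fail to reject H0; the data do not provide sufficient evidence against H0.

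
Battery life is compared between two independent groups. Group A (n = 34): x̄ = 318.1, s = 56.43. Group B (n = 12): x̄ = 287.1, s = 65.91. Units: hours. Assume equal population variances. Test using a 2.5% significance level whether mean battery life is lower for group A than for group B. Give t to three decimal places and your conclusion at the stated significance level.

t = 1.566; fail to reject H0

Let group 1 = group A, group 2 = group B. H0: μ_1 = μ_2; H1: μ_1 < μ_2 (two-sample pooled-variance t-test, left-tailed).
s_p² = [(34−1)·56.43² + (12−1)·65.91²]/(34+12−2) = 3474.29
t = (318.1 − 287.1)/√[3474.29·(1/34 + 1/12)] = 1.566
df = n₁ + n₂ − 2 = 44
p-value = P(T ≤ 1.566) ≈ 0.9378
Since p ≈ 0.9378 > α = 0.025, fail to reject H0; the data do not provide sufficient evidence against H0.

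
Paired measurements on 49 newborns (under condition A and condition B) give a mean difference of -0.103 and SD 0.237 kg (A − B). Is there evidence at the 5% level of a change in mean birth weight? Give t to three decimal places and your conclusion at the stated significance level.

t = -3.042; reject H0

H0: μ_d = 0; H1: μ_d ≠ 0 (paired t-test on the differences, two-sided).
t = d̄/(s_d/√n) = -0.103/(0.237/√49) = -3.042
df = n − 1 = 48
Two-sided p-value ≈ 0.004
Since p ≈ 0.004 < α = 0.05, reject H0; the evidence is statistically significant.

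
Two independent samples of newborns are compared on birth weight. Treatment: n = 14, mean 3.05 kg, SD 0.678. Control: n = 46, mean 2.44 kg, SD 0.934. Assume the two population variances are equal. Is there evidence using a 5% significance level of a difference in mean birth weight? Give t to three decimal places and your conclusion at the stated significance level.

Let group 1 = treatment, group 2 = control. H0: μ_1 = μ_2; H1: μ_1 ≠ μ_2 (two-sample pooled-variance t-test, two-sided).
s_p² = [(14−1)·0.678² + (46−1)·0.934²]/(14+46−2) = 0.779861
t = (3.05 − 2.44)/√[0.779861·(1/14 + 1/46)] = 2.263
df = n₁ + n₂ − 2 = 58
Two-sided p-value ≈ 0.027
Since p ≈ 0.027 < α = 0.05, reject H0; the data support H1.

t = 2.263; reject H0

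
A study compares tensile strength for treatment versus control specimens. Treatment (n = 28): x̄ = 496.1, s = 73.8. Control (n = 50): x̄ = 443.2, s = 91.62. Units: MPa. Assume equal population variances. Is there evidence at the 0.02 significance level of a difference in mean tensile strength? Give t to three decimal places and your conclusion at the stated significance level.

Let group 1 = treatment, group 2 = control. H0: μ_1 = μ_2; H1: μ_1 ≠ μ_2 (two-sample pooled-variance t-test, two-sided).
s_p² = [(28−1)·73.8² + (50−1)·91.62²]/(28+50−2) = 7346.99
t = (496.1 − 443.2)/√[7346.99·(1/28 + 1/50)] = 2.615
df = n₁ + n₂ − 2 = 76
Two-sided p-value ≈ 0.011
Since p ≈ 0.011 < α = 0.02, reject H0; the evidence is statistically significant.

t = 2.615; reject H0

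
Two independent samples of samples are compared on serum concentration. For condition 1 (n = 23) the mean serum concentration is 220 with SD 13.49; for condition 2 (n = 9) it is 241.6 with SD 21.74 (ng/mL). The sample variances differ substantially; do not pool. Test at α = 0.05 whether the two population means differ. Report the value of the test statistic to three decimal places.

-2.779

Let group 1 = condition 1, group 2 = condition 2. H0: μ_1 = μ_2; H1: μ_1 ≠ μ_2 (Welch's two-sample t-test, two-sided).
t = (x̄_1 − x̄_2)/√(s_1²/n_1 + s_2²/n_2) = (220 − 241.6)/√(13.49²/23 + 21.74²/9) = -2.779
Welch–Satterthwaite df ≈ 10.51
Two-sided p-value ≈ 0.0187
Since p ≈ 0.0187 < α = 0.05, reject H0; the data support H1.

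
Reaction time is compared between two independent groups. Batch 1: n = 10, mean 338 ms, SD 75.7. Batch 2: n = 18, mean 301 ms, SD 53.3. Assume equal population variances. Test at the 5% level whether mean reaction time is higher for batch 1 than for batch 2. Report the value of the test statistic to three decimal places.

Let group 1 = batch 1, group 2 = batch 2. H0: μ_1 = μ_2; H1: μ_1 > μ_2 (two-sample pooled-variance t-test, right-tailed).
s_p² = [(10−1)·75.7² + (18−1)·53.3²]/(10+18−2) = 3841.14
t = (338 − 301)/√[3841.14·(1/10 + 1/18)] = 1.514
df = n₁ + n₂ − 2 = 26
p-value = P(T ≥ 1.514) ≈ 0.071
Since p ≈ 0.071 > α = 0.05, fail to reject H0; the evidence is not statistically significant.

1.514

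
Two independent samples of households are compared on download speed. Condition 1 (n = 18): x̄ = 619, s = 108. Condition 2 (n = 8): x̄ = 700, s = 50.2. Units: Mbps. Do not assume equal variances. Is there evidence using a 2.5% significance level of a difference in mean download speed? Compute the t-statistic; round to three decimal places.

-2.610

Let group 1 = condition 1, group 2 = condition 2. H0: μ_1 = μ_2; H1: μ_1 ≠ μ_2 (Welch's two-sample t-test, two-sided).
t = (x̄_1 − x̄_2)/√(s_1²/n_1 + s_2²/n_2) = (619 − 700)/√(108²/18 + 50.2²/8) = -2.610
Welch–Satterthwaite df ≈ 23.85
Two-sided p-value ≈ 0.015
Since p ≈ 0.015 < α = 0.025, reject H0; the evidence is statistically significant.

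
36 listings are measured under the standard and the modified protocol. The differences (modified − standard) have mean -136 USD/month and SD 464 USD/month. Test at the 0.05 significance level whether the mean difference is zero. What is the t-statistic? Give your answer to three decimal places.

-1.759

H0: μ_d = 0; H1: μ_d ≠ 0 (paired t-test on the differences, two-sided).
t = d̄/(s_d/√n) = -136/(464/√36) = -1.759
df = n − 1 = 35
Two-sided p-value ≈ 0.0874
Since p ≈ 0.0874 > α = 0.05, fail to reject H0; the data do not provide sufficient evidence against H0.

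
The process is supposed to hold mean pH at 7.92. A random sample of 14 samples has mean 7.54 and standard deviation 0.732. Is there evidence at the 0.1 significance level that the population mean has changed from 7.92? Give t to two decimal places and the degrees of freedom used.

t = -1.94, df = 13

H0: μ = 7.92; H1: μ ≠ 7.92 (one-sample t-test, two-sided).
t = (x̄ − μ₀)/(s/√n) = (7.54 − 7.92)/(0.732/√14) = -1.94
df = n − 1 = 13
Two-sided p-value ≈ 0.074
Since p ≈ 0.074 < α = 0.1, reject H0; the data support H1.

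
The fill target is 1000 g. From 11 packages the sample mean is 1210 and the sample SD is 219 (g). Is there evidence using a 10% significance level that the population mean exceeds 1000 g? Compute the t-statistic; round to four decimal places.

H0: μ = 1000; H1: μ > 1000 (one-sample t-test, right-tailed).
t = (x̄ − μ₀)/(s/√n) = (1210 − 1000)/(219/√11) = 3.1803
df = n − 1 = 10
p-value = P(T ≥ 3.1803) ≈ 0.0049
Since p ≈ 0.0049 < α = 0.1, reject H0; the data support H1.

3.1803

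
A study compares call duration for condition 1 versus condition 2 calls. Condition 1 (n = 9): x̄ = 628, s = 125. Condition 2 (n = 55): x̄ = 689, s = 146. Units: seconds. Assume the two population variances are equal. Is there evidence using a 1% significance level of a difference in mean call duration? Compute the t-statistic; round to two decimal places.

Let group 1 = condition 1, group 2 = condition 2. H0: μ_1 = μ_2; H1: μ_1 ≠ μ_2 (two-sample pooled-variance t-test, two-sided).
s_p² = [(9−1)·125² + (55−1)·146²]/(9+55−2) = 20581.7
t = (628 − 689)/√[20581.7·(1/9 + 1/55)] = -1.18
df = n₁ + n₂ − 2 = 62
Two-sided p-value ≈ 0.242
Since p ≈ 0.242 > α = 0.01, fail to reject H0; the evidence is not statistically significant.

-1.18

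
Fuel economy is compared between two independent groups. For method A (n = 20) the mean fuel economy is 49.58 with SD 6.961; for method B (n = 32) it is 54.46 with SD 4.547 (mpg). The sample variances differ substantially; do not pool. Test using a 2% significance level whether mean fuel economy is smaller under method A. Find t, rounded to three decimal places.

Let group 1 = method A, group 2 = method B. H0: μ_1 = μ_2; H1: μ_1 < μ_2 (Welch's two-sample t-test, left-tailed).
t = (x̄_1 − x̄_2)/√(s_1²/n_1 + s_2²/n_2) = (49.58 − 54.46)/√(6.961²/20 + 4.547²/32) = -2.786
Welch–Satterthwaite df ≈ 29.21
p-value = P(T ≤ -2.786) ≈ 0.005
Since p ≈ 0.005 < α = 0.02, reject H0; the evidence is statistically significant.

-2.786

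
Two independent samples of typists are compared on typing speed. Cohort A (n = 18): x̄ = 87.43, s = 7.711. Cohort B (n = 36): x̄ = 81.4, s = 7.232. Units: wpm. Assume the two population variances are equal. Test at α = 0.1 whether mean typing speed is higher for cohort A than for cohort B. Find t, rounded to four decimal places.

Let group 1 = cohort A, group 2 = cohort B. H0: μ_1 = μ_2; H1: μ_1 > μ_2 (two-sample pooled-variance t-test, right-tailed).
s_p² = [(18−1)·7.711² + (36−1)·7.232²]/(18+36−2) = 54.6418
t = (87.43 − 81.4)/√[54.6418·(1/18 + 1/36)] = 2.8258
df = n₁ + n₂ − 2 = 52
p-value = P(T ≥ 2.8258) ≈ 0.003
Since p ≈ 0.003 < α = 0.1, reject H0; the evidence is statistically significant.

2.8258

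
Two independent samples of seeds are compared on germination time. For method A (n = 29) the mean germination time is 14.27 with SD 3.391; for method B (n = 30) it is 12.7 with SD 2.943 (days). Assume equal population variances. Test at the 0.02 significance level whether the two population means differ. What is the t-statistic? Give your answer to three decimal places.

Let group 1 = method A, group 2 = method B. H0: μ_1 = μ_2; H1: μ_1 ≠ μ_2 (two-sample pooled-variance t-test, two-sided).
s_p² = [(29−1)·3.391² + (30−1)·2.943²]/(29+30−2) = 10.0552
t = (14.27 − 12.7)/√[10.0552·(1/29 + 1/30)] = 1.901
df = n₁ + n₂ − 2 = 57
Two-sided p-value ≈ 0.062
Since p ≈ 0.062 > α = 0.02, fail to reject H0; the data do not provide sufficient evidence against H0.

1.901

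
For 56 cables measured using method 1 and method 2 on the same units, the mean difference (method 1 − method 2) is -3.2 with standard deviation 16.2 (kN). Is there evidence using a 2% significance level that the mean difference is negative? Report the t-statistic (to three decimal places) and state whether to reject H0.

H0: μ_d = 0; H1: μ_d < 0 (paired t-test on the differences, left-tailed).
t = d̄/(s_d/√n) = -3.2/(16.2/√56) = -1.478
df = n − 1 = 55
p-value = P(T ≤ -1.478) ≈ 0.073
Since p ≈ 0.073 > α = 0.02, fail to reject H0; the evidence is not statistically significant.

t = -1.478; fail to reject H0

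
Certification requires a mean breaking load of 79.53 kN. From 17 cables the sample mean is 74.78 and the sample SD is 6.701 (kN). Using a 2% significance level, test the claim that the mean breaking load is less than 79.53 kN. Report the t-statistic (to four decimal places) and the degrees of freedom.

t = -2.9227, df = 16

H0: μ = 79.53; H1: μ < 79.53 (one-sample t-test, left-tailed).
t = (x̄ − μ₀)/(s/√n) = (74.78 − 79.53)/(6.701/√17) = -2.9227
df = n − 1 = 16
p-value = P(T ≤ -2.9227) ≈ 0.0050
Since p ≈ 0.0050 < α = 0.02, reject H0; the evidence is statistically significant.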